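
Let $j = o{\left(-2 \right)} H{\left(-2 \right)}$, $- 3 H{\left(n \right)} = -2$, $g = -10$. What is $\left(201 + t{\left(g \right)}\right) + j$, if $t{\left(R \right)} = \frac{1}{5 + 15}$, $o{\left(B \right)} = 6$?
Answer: $\frac{4101}{20} \approx 205.05$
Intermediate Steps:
$H{\left(n \right)} = \frac{2}{3}$ ($H{\left(n \right)} = \left(- \frac{1}{3}\right) \left(-2\right) = \frac{2}{3}$)
$t{\left(R \right)} = \frac{1}{20}$
$j = 4$ ($j = 6 \cdot \frac{2}{3} = 4$)
$\left(201 + t{\left(g \right)}\right) + j = \left(201 + \frac{1}{20}\right) + 4 = \frac{4021}{20} + 4 = \frac{4101}{20}$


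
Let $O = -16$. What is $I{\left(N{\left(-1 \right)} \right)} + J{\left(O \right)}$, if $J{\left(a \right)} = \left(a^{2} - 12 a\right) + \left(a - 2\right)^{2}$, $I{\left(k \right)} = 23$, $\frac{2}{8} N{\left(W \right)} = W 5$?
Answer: $795$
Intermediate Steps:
$N{\left(W \right)} = 20 W$ ($N{\left(W \right)} = 4 W 5 = 4 \cdot 5 W = 20 W$)
$J{\left(a \right)} = a^{2} + \left(-2 + a\right)^{2} - 12 a$ ($J{\left(a \right)} = \left(a^{2} - 12 a\right) + \left(-2 + a\right)^{2} = a^{2} + \left(-2 + a\right)^{2} - 12 a$)
$I{\left(N{\left(-1 \right)} \right)} + J{\left(O \right)} = 23 + \left(4 - -256 + 2 \left(-16\right)^{2}\right) = 23 + \left(4 + 256 + 2 \cdot 256\right) = 23 + \left(4 + 256 + 512\right) = 23 + 772 = 795$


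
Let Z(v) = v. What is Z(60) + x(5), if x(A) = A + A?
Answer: 70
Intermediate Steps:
x(A) = 2*A
Z(60) + x(5) = 60 + 2*5 = 60 + 10 = 70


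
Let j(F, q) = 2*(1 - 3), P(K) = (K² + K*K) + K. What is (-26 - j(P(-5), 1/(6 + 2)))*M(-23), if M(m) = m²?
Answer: -11638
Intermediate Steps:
P(K) = K + 2*K² (P(K) = (K² + K²) + K = 2*K² + K = K + 2*K²)
j(F, q) = -4 (j(F, q) = 2*(-2) = -4)
(-26 - j(P(-5), 1/(6 + 2)))*M(-23) = (-26 - 1*(-4))*(-23)² = (-26 + 4)*529 = -22*529 = -11638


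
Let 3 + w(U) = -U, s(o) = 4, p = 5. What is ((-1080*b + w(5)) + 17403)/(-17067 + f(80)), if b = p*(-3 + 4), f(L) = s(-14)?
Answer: -11995/17063 ≈ -0.70298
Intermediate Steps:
f(L) = 4
w(U) = -3 - U
b = 5 (b = 5*(-3 + 4) = 5*1 = 5)
((-1080*b + w(5)) + 17403)/(-17067 + f(80)) = ((-1080*5 + (-3 - 1*5)) + 17403)/(-17067 + 4) = ((-108*50 + (-3 - 5)) + 17403)/(-17063) = ((-5400 - 8) + 17403)*(-1/17063) = (-5408 + 17403)*(-1/17063) = 11995*(-1/17063) = -11995/17063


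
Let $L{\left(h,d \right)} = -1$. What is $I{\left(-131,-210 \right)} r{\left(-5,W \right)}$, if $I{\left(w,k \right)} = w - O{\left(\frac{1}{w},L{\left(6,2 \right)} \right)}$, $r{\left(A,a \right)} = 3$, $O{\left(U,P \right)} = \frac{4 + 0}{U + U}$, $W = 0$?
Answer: $393$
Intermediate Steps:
$O{\left(U,P \right)} = \frac{2}{U}$ ($O{\left(U,P \right)} = \frac{4}{2 U} = 4 \frac{1}{2 U} = \frac{2}{U}$)
$I{\left(w,k \right)} = - w$ ($I{\left(w,k \right)} = w - \frac{2}{\frac{1}{w}} = w - 2 w = - w$)
$I{\left(-131,-210 \right)} r{\left(-5,W \right)} = \left(-1\right) \left(-131\right) 3 = 131 \cdot 3 = 393$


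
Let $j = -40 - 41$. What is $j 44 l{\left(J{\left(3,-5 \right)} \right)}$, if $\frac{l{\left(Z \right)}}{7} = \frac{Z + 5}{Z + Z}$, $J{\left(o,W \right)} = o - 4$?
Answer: $49896$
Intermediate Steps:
$J{\left(o,W \right)} = -4 + o$ ($J{\left(o,W \right)} = o - 4 = -4 + o$)
$j = -81$
$l{\left(Z \right)} = \frac{7 \left(5 + Z\right)}{2 Z}$ ($l{\left(Z \right)} = 7 \frac{Z + 5}{Z + Z} = 7 \frac{5 + Z}{2 Z} = \frac{7 \left(5 + Z\right)}{2 Z}$)
$j 44 l{\left(J{\left(3,-5 \right)} \right)} = \left(-81\right) 44 \frac{7 \left(5 + \left(-4 + 3\right)\right)}{2 \left(-4 + 3\right)} = - 3564 \frac{7 \left(5 - 1\right)}{2 \left(-1\right)} = - 3564 \cdot \frac{7}{2} \left(-1\right) 4 = \left(-3564\right) \left(-14\right) = 49896$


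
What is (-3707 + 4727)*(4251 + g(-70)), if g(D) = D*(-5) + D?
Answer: 4621620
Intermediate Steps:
g(D) = -4*D (g(D) = -5*D + D = -4*D)
(-3707 + 4727)*(4251 + g(-70)) = (-3707 + 4727)*(4251 - 4*(-70)) = 1020*(4251 + 280) = 1020*4531 = 4621620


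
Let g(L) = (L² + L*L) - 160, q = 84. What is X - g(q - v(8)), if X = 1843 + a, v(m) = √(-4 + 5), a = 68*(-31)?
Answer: -13883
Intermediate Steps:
a = -2108
v(m) = 1 (v(m) = √1 = 1)
g(L) = -160 + 2*L² (g(L) = (L² + L²) - 160 = 2*L² - 160 = -160 + 2*L²)
X = -265 (X = 1843 - 2108 = -265)
X - g(q - v(8)) = -265 - (-160 + 2*(84 - 1*1)²) = -265 - (-160 + 2*(84 - 1)²) = -265 - (-160 + 2*83²) = -265 - (-160 + 2*6889) = -265 - (-160 + 13778) = -265 - 1*13618 = -265 - 13618 = -13883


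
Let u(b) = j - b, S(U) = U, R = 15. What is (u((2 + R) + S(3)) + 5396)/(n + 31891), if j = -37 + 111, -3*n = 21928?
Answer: 3270/14749 ≈ 0.22171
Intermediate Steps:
n = -21928/3 (n = -1/3*21928 = -21928/3 ≈ -7309.3)
j = 74
u(b) = 74 - b
(u((2 + R) + S(3)) + 5396)/(n + 31891) = ((74 - ((2 + 15) + 3)) + 5396)/(-21928/3 + 31891) = ((74 - (17 + 3)) + 5396)/(73745/3) = ((74 - 1*20) + 5396)*(3/73745) = ((74 - 20) + 5396)*(3/73745) = (54 + 5396)*(3/73745) = 5450*(3/73745) = 3270/14749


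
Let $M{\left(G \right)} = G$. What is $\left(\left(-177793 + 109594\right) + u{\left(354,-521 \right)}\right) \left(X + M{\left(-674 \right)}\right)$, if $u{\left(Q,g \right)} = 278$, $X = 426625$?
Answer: $-28931017871$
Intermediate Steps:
$\left(\left(-177793 + 109594\right) + u{\left(354,-521 \right)}\right) \left(X + M{\left(-674 \right)}\right) = \left(\left(-177793 + 109594\right) + 278\right) \left(426625 - 674\right) = \left(-68199 + 278\right) 425951 = \left(-67921\right) 425951 = -28931017871$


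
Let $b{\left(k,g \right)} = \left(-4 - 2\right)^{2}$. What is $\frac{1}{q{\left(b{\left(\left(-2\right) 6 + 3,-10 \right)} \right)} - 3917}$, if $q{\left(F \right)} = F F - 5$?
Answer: $- \frac{1}{2626} \approx -0.00038081$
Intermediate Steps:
$b{\left(k,g \right)} = 36$ ($b{\left(k,g \right)} = \left(-6\right)^{2} = 36$)
$q{\left(F \right)} = -5 + F^{2}$ ($q{\left(F \right)} = F^{2} - 5 = -5 + F^{2}$)
$\frac{1}{q{\left(b{\left(\left(-2\right) 6 + 3,-10 \right)} \right)} - 3917} = \frac{1}{\left(-5 + 36^{2}\right) - 3917} = \frac{1}{\left(-5 + 1296\right) - 3917} = \frac{1}{1291 - 3917} = \frac{1}{-2626} = - \frac{1}{2626}$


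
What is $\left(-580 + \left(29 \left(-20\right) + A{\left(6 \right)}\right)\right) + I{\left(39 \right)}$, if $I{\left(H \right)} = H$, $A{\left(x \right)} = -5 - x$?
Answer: $-1132$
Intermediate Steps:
$\left(-580 + \left(29 \left(-20\right) + A{\left(6 \right)}\right)\right) + I{\left(39 \right)} = \left(-580 + \left(29 \left(-20\right) - 11\right)\right) + 39 = \left(-580 - 591\right) + 39 = -1171 + 39 = -1132$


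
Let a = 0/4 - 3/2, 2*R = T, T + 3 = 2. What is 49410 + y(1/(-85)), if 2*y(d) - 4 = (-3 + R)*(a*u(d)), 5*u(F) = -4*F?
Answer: 42000221/850 ≈ 49412.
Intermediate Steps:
u(F) = -4*F/5 (u(F) = (-4*F)/5 = -4*F/5)
T = -1 (T = -3 + 2 = -1)
R = -½ (R = (½)*(-1) = -½ ≈ -0.50000)
a = -3/2 (a = 0*(¼) - 3*½ = 0 - 3/2 = -3/2 ≈ -1.5000)
y(d) = 2 - 21*d/10 (y(d) = 2 + ((-3 - ½)*(-(-6)*d/5))/2 = 2 + (-21*d/5)/2 = 2 - 21*d/10)
49410 + y(1/(-85)) = 49410 + (2 - 21/10/(-85)) = 49410 + (2 - 21/10*(-1/85)) = 49410 + (2 + 21/850) = 49410 + 1721/850 = 42000221/850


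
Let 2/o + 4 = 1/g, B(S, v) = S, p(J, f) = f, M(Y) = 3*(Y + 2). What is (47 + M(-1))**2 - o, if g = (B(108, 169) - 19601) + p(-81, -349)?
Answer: 198462184/79369 ≈ 2500.5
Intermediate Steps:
M(Y) = 6 + 3*Y (M(Y) = 3*(2 + Y) = 6 + 3*Y)
g = -19842 (g = (108 - 19601) - 349 = -19493 - 349 = -19842)
o = -39684/79369 (o = 2/(-4 + 1/(-19842)) = 2/(-4 - 1/19842) = 2/(-79369/19842) = 2*(-19842/79369) = -39684/79369 ≈ -0.49999)
(47 + M(-1))**2 - o = (47 + (6 + 3*(-1)))**2 - 1*(-39684/79369) = (47 + (6 - 3))**2 + 39684/79369 = (47 + 3)**2 + 39684/79369 = 50**2 + 39684/79369 = 2500 + 39684/79369 = 198462184/79369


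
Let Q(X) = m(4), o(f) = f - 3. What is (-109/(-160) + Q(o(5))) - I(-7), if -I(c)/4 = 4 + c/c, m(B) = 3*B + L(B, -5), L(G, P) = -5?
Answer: 4429/160 ≈ 27.681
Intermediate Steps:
m(B) = -5 + 3*B (m(B) = 3*B - 5 = -5 + 3*B)
o(f) = -3 + f
Q(X) = 7 (Q(X) = -5 + 3*4 = -5 + 12 = 7)
I(c) = -20 (I(c) = -4*(4 + c/c) = -4*(4 + 1) = -4*5 = -20)
(-109/(-160) + Q(o(5))) - I(-7) = (-109/(-160) + 7) - 1*(-20) = (-109*(-1/160) + 7) + 20 = (109/160 + 7) + 20 = 1229/160 + 20 = 4429/160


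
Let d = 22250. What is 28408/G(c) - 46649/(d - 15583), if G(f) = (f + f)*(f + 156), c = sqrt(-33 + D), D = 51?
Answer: -614554225/81064053 + 184652*sqrt(2)/12159 ≈ 13.896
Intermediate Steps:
c = 3*sqrt(2) (c = sqrt(-33 + 51) = sqrt(18) = 3*sqrt(2) ≈ 4.2426)
G(f) = 2*f*(156 + f) (G(f) = (2*f)*(156 + f) = 2*f*(156 + f))
28408/G(c) - 46649/(d - 15583) = 28408/((2*(3*sqrt(2))*(156 + 3*sqrt(2)))) - 46649/(22250 - 15583) = 28408/((6*sqrt(2)*(156 + 3*sqrt(2)))) - 46649/6667 = 28408*(sqrt(2)/(12*(156 + 3*sqrt(2)))) - 46649*1/6667 = 7102*sqrt(2)/(3*(156 + 3*sqrt(2))) - 46649/6667 = -46649/6667 + 7102*sqrt(2)/(3*(156 + 3*sqrt(2)))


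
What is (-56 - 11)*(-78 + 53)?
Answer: 1675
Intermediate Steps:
(-56 - 11)*(-78 + 53) = -67*(-25) = 1675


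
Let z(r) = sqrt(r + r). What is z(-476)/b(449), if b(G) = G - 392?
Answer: 2*I*sqrt(238)/57 ≈ 0.54131*I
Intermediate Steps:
b(G) = -392 + G
z(r) = sqrt(2)*sqrt(r) (z(r) = sqrt(2*r) = sqrt(2)*sqrt(r))
z(-476)/b(449) = (sqrt(2)*sqrt(-476))/(-392 + 449) = (sqrt(2)*(2*I*sqrt(119)))/57 = (2*I*sqrt(238))*(1/57) = 2*I*sqrt(238)/57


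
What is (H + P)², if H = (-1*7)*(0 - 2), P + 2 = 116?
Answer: 16384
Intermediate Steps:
P = 114 (P = -2 + 116 = 114)
H = 14 (H = -7*(-2) = 14)
(H + P)² = (14 + 114)² = 128² = 16384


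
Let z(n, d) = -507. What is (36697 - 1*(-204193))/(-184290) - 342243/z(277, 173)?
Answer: 2098327708/3114501 ≈ 673.73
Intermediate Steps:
(36697 - 1*(-204193))/(-184290) - 342243/z(277, 173) = (36697 - 1*(-204193))/(-184290) - 342243/(-507) = (36697 + 204193)*(-1/184290) - 342243*(-1/507) = 240890*(-1/184290) + 114081/169 = -24089/18429 + 114081/169 = 2098327708/3114501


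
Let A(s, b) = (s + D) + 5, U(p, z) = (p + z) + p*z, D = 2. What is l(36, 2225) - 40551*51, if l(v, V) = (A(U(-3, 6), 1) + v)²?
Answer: -2067317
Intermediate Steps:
U(p, z) = p + z + p*z
A(s, b) = 7 + s (A(s, b) = (s + 2) + 5 = (2 + s) + 5 = 7 + s)
l(v, V) = (-8 + v)² (l(v, V) = ((7 + (-3 + 6 - 3*6)) + v)² = ((7 + (-3 + 6 - 18)) + v)² = ((7 - 15) + v)² = (-8 + v)²)
l(36, 2225) - 40551*51 = (-8 + 36)² - 40551*51 = 28² - 2068101 = 784 - 2068101 = -2067317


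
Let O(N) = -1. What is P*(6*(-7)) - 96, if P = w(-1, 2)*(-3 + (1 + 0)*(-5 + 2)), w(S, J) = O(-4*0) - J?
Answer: -852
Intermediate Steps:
w(S, J) = -1 - J
P = 18 (P = (-1 - 1*2)*(-3 + (1 + 0)*(-5 + 2)) = (-1 - 2)*(-3 + 1*(-3)) = -3*(-3 - 3) = -3*(-6) = 18)
P*(6*(-7)) - 96 = 18*(6*(-7)) - 96 = 18*(-42) - 96 = -756 - 96 = -852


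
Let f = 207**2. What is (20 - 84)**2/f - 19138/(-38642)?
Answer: 489160897/827885529 ≈ 0.59086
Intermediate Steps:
f = 42849
(20 - 84)**2/f - 19138/(-38642) = (20 - 84)**2/42849 - 19138/(-38642) = (-64)**2*(1/42849) - 19138*(-1/38642) = 4096*(1/42849) + 9569/19321 = 4096/42849 + 9569/19321 = 489160897/827885529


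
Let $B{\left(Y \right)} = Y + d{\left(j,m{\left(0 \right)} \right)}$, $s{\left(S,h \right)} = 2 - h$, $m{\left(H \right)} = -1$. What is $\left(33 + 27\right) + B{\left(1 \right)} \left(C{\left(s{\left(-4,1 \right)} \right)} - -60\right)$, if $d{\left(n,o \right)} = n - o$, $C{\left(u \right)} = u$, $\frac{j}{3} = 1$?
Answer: $365$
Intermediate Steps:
$j = 3$ ($j = 3 \cdot 1 = 3$)
$B{\left(Y \right)} = 4 + Y$ ($B{\left(Y \right)} = Y + \left(3 - -1\right) = Y + \left(3 + 1\right) = Y + 4 = 4 + Y$)
$\left(33 + 27\right) + B{\left(1 \right)} \left(C{\left(s{\left(-4,1 \right)} \right)} - -60\right) = \left(33 + 27\right) + \left(4 + 1\right) \left(\left(2 - 1\right) - -60\right) = 60 + 5 \left(\left(2 - 1\right) + 60\right) = 60 + 5 \left(1 + 60\right) = 60 + 5 \cdot 61 = 60 + 305 = 365$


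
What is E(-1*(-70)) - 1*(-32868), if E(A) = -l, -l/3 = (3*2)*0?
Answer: 32868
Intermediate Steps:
l = 0 (l = -3*3*2*0 = -18*0 = -3*0 = 0)
E(A) = 0 (E(A) = -1*0 = 0)
E(-1*(-70)) - 1*(-32868) = 0 - 1*(-32868) = 0 + 32868 = 32868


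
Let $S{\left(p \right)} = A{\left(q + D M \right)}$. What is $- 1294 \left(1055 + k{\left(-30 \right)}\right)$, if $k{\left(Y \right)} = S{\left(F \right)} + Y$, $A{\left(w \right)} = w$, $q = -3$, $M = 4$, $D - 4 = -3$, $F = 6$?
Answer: $-1327644$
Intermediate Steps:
$D = 1$ ($D = 4 - 3 = 1$)
$S{\left(p \right)} = 1$ ($S{\left(p \right)} = -3 + 1 \cdot 4 = -3 + 4 = 1$)
$k{\left(Y \right)} = 1 + Y$
$- 1294 \left(1055 + k{\left(-30 \right)}\right) = - 1294 \left(1055 + \left(1 - 30\right)\right) = - 1294 \left(1055 - 29\right) = \left(-1294\right) 1026 = -1327644$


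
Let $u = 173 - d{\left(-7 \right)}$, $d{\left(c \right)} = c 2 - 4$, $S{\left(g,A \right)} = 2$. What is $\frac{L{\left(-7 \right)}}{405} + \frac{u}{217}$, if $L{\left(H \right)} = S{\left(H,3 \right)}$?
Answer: $\frac{77789}{87885} \approx 0.88512$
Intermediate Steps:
$L{\left(H \right)} = 2$
$d{\left(c \right)} = -4 + 2 c$ ($d{\left(c \right)} = 2 c - 4 = -4 + 2 c$)
$u = 191$ ($u = 173 - \left(-4 + 2 \left(-7\right)\right) = 173 - \left(-4 - 14\right) = 173 - -18 = 173 + 18 = 191$)
$\frac{L{\left(-7 \right)}}{405} + \frac{u}{217} = \frac{2}{405} + \frac{191}{217} = \frac{77789}{87885}$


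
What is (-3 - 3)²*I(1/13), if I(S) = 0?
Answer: 0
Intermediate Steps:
(-3 - 3)²*I(1/13) = (-3 - 3)²*0 = (-6)²*0 = 36*0 = 0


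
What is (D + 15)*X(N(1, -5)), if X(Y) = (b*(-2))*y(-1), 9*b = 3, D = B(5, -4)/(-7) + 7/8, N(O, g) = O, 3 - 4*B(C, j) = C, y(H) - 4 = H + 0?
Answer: -893/28 ≈ -31.893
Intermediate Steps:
y(H) = 4 + H (y(H) = 4 + (H + 0) = 4 + H)
B(C, j) = 3/4 - C/4
D = 53/56 (D = (3/4 - 1/4*5)/(-7) + 7/8 = (3/4 - 5/4)*(-1/7) + 7*(1/8) = -1/2*(-1/7) + 7/8 = 1/14 + 7/8 = 53/56 ≈ 0.94643)
b = 1/3 (b = (1/9)*3 = 1/3 ≈ 0.33333)
X(Y) = -2 (X(Y) = ((1/3)*(-2))*(4 - 1) = -2/3*3 = -2)
(D + 15)*X(N(1, -5)) = (53/56 + 15)*(-2) = (893/56)*(-2) = -893/28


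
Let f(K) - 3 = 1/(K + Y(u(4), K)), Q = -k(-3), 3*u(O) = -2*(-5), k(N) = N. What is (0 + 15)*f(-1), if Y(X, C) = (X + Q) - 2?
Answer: 99/2 ≈ 49.500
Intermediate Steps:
u(O) = 10/3 (u(O) = (-2*(-5))/3 = (⅓)*10 = 10/3)
Q = 3 (Q = -1*(-3) = 3)
Y(X, C) = 1 + X (Y(X, C) = (X + 3) - 2 = (3 + X) - 2 = 1 + X)
f(K) = 3 + 1/(13/3 + K) (f(K) = 3 + 1/(K + (1 + 10/3)) = 3 + 1/(K + 13/3) = 3 + 1/(13/3 + K))
(0 + 15)*f(-1) = (0 + 15)*(3*(14 + 3*(-1))/(13 + 3*(-1))) = 15*(3*(14 - 3)/(13 - 3)) = 15*(3*11/10) = 15*(3*(⅒)*11) = 15*(33/10) = 99/2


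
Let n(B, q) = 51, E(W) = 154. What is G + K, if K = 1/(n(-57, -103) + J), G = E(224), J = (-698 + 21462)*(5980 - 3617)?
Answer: 7556068983/49065383 ≈ 154.00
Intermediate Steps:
J = 49065332 (J = 20764*2363 = 49065332)
G = 154
K = 1/49065383 (K = 1/(51 + 49065332) = 1/49065383 ≈ 2.0381e-8)
G + K = 154 + 1/49065383 = 7556068983/49065383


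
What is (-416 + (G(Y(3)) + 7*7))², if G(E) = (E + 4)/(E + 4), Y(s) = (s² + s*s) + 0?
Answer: 133956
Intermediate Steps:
Y(s) = 2*s² (Y(s) = (s² + s²) + 0 = 2*s² + 0 = 2*s²)
G(E) = 1 (G(E) = (4 + E)/(4 + E) = 1)
(-416 + (G(Y(3)) + 7*7))² = (-416 + (1 + 7*7))² = (-416 + (1 + 49))² = (-416 + 50)² = (-366)² = 133956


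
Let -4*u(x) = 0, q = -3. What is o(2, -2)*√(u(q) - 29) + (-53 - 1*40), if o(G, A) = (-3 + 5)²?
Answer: -93 + 4*I*√29 ≈ -93.0 + 21.541*I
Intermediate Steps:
u(x) = 0 (u(x) = -¼*0 = 0)
o(G, A) = 4 (o(G, A) = 2² = 4)
o(2, -2)*√(u(q) - 29) + (-53 - 1*40) = 4*√(0 - 29) + (-53 - 1*40) = 4*√(-29) + (-53 - 40) = 4*(I*√29) - 93 = 4*I*√29 - 93 = -93 + 4*I*√29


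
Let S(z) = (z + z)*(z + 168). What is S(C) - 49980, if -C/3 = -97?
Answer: 217158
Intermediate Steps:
C = 291 (C = -3*(-97) = 291)
S(z) = 2*z*(168 + z) (S(z) = (2*z)*(168 + z) = 2*z*(168 + z))
S(C) - 49980 = 2*291*(168 + 291) - 49980 = 2*291*459 - 49980 = 267138 - 49980 = 217158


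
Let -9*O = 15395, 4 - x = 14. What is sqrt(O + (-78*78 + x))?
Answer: I*sqrt(70241)/3 ≈ 88.343*I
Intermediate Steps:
x = -10 (x = 4 - 1*14 = 4 - 14 = -10)
O = -15395/9 (O = -1/9*15395 = -15395/9 ≈ -1710.6)
sqrt(O + (-78*78 + x)) = sqrt(-15395/9 + (-78*78 - 10)) = sqrt(-15395/9 + (-6084 - 10)) = sqrt(-15395/9 - 6094) = sqrt(-70241/9) = I*sqrt(70241)/3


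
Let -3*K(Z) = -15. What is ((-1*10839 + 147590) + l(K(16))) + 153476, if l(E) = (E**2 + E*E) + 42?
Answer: 290319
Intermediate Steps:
K(Z) = 5 (K(Z) = -1/3*(-15) = 5)
l(E) = 42 + 2*E**2 (l(E) = (E**2 + E**2) + 42 = 2*E**2 + 42 = 42 + 2*E**2)
((-1*10839 + 147590) + l(K(16))) + 153476 = ((-1*10839 + 147590) + (42 + 2*5**2)) + 153476 = ((-10839 + 147590) + (42 + 2*25)) + 153476 = (136751 + (42 + 50)) + 153476 = (136751 + 92) + 153476 = 136843 + 153476 = 290319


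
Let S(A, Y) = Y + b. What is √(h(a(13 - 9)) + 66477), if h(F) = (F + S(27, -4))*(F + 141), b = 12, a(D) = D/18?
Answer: √5478691/9 ≈ 260.07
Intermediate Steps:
a(D) = D/18 (a(D) = D*(1/18) = D/18)
S(A, Y) = 12 + Y (S(A, Y) = Y + 12 = 12 + Y)
h(F) = (8 + F)*(141 + F) (h(F) = (F + (12 - 4))*(F + 141) = (F + 8)*(141 + F) = (8 + F)*(141 + F))
√(h(a(13 - 9)) + 66477) = √((1128 + ((13 - 9)/18)² + 149*((13 - 9)/18)) + 66477) = √((1128 + ((1/18)*4)² + 149*((1/18)*4)) + 66477) = √((1128 + (2/9)² + 149*(2/9)) + 66477) = √((1128 + 4/81 + 298/9) + 66477) = √(94054/81 + 66477) = √(5478691/81) = √5478691/9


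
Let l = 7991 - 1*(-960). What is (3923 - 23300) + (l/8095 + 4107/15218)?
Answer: -2386877548187/123189710 ≈ -19376.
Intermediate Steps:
l = 8951 (l = 7991 + 960 = 8951)
(3923 - 23300) + (l/8095 + 4107/15218) = (3923 - 23300) + (8951/8095 + 4107/15218) = -19377 + (8951*(1/8095) + 4107*(1/15218)) = -19377 + (8951/8095 + 4107/15218) = -19377 + 169462483/123189710 = -2386877548187/123189710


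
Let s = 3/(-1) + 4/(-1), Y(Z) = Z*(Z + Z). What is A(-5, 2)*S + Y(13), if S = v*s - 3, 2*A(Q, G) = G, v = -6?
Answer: 377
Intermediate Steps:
A(Q, G) = G/2
Y(Z) = 2*Z**2 (Y(Z) = Z*(2*Z) = 2*Z**2)
s = -7 (s = 3*(-1) + 4*(-1) = -3 - 4 = -7)
S = 39 (S = -6*(-7) - 3 = 42 - 3 = 39)
A(-5, 2)*S + Y(13) = ((1/2)*2)*39 + 2*13**2 = 1*39 + 2*169 = 39 + 338 = 377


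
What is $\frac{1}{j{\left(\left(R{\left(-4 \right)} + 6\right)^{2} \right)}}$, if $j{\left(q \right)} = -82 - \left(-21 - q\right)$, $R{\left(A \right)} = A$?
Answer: $- \frac{1}{57} \approx -0.017544$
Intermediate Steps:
$j{\left(q \right)} = -61 + q$ ($j{\left(q \right)} = -82 + \left(21 + q\right) = -61 + q$)
$\frac{1}{j{\left(\left(R{\left(-4 \right)} + 6\right)^{2} \right)}} = \frac{1}{-61 + \left(-4 + 6\right)^{2}} = \frac{1}{-61 + 2^{2}} = \frac{1}{-61 + 4} = \frac{1}{-57} = - \frac{1}{57}$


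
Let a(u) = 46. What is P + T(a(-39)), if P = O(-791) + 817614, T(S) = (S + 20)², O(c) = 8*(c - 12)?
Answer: 815546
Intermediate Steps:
O(c) = -96 + 8*c (O(c) = 8*(-12 + c) = -96 + 8*c)
T(S) = (20 + S)²
P = 811190 (P = (-96 + 8*(-791)) + 817614 = (-96 - 6328) + 817614 = -6424 + 817614 = 811190)
P + T(a(-39)) = 811190 + (20 + 46)² = 811190 + 66² = 811190 + 4356 = 815546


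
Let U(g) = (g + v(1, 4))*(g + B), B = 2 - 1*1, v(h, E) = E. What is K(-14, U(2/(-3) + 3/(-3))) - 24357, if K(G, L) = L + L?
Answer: -219241/9 ≈ -24360.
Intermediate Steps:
B = 1 (B = 2 - 1 = 1)
U(g) = (1 + g)*(4 + g) (U(g) = (g + 4)*(g + 1) = (4 + g)*(1 + g) = (1 + g)*(4 + g))
K(G, L) = 2*L
K(-14, U(2/(-3) + 3/(-3))) - 24357 = 2*(4 + (2/(-3) + 3/(-3))² + 5*(2/(-3) + 3/(-3))) - 24357 = 2*(4 + (2*(-⅓) + 3*(-⅓))² + 5*(2*(-⅓) + 3*(-⅓))) - 24357 = 2*(4 + (-⅔ - 1)² + 5*(-⅔ - 1)) - 24357 = 2*(4 + (-5/3)² + 5*(-5/3)) - 24357 = 2*(4 + 25/9 - 25/3) - 24357 = 2*(-14/9) - 24357 = -28/9 - 24357 = -219241/9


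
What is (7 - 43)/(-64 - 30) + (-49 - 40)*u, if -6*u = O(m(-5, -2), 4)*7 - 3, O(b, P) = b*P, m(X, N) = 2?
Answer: 221807/282 ≈ 786.55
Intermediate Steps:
O(b, P) = P*b
u = -53/6 (u = -((4*2)*7 - 3)/6 = -(8*7 - 3)/6 = -(56 - 3)/6 = -1/6*53 = -53/6 ≈ -8.8333)
(7 - 43)/(-64 - 30) + (-49 - 40)*u = (7 - 43)/(-64 - 30) + (-49 - 40)*(-53/6) = -36/(-94) - 89*(-53/6) = -36*(-1/94) + 4717/6 = 18/47 + 4717/6 = 221807/282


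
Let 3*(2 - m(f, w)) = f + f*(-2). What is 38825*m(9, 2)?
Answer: 194125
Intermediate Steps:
m(f, w) = 2 + f/3 (m(f, w) = 2 - (f + f*(-2))/3 = 2 - (f - 2*f)/3 = 2 - (-1)*f/3 = 2 + f/3)
38825*m(9, 2) = 38825*(2 + (⅓)*9) = 38825*(2 + 3) = 38825*5 = 194125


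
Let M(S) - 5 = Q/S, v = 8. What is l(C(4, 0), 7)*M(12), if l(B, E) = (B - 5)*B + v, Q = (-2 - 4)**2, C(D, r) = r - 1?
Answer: 112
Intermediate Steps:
C(D, r) = -1 + r
Q = 36 (Q = (-6)**2 = 36)
l(B, E) = 8 + B*(-5 + B) (l(B, E) = (B - 5)*B + 8 = (-5 + B)*B + 8 = B*(-5 + B) + 8 = 8 + B*(-5 + B))
M(S) = 5 + 36/S
l(C(4, 0), 7)*M(12) = (8 + (-1 + 0)**2 - 5*(-1 + 0))*(5 + 36/12) = (8 + (-1)**2 - 5*(-1))*(5 + 36*(1/12)) = (8 + 1 + 5)*(5 + 3) = 14*8 = 112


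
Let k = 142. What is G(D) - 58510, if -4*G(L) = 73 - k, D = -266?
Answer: -233971/4 ≈ -58493.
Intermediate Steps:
G(L) = 69/4 (G(L) = -(73 - 1*142)/4 = -(73 - 142)/4 = -¼*(-69) = 69/4)
G(D) - 58510 = 69/4 - 58510 = -233971/4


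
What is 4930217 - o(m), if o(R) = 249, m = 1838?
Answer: 4929968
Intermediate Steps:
4930217 - o(m) = 4930217 - 1*249 = 4930217 - 249 = 4929968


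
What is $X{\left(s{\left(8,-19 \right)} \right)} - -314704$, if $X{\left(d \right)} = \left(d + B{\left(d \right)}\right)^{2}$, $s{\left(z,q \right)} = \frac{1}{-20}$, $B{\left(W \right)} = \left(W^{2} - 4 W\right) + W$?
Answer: $\frac{50352641681}{160000} \approx 3.147 \cdot 10^{5}$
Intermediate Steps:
$B{\left(W \right)} = W^{2} - 3 W$
$s{\left(z,q \right)} = - \frac{1}{20}$
$X{\left(d \right)} = \left(d + d \left(-3 + d\right)\right)^{2}$
$X{\left(s{\left(8,-19 \right)} \right)} - -314704 = \left(- \frac{1}{20}\right)^{2} \left(-2 - \frac{1}{20}\right)^{2} - -314704 = \frac{\left(- \frac{41}{20}\right)^{2}}{400} + 314704 = \frac{1}{400} \cdot \frac{1681}{400} + 314704 = \frac{1681}{160000} + 314704 = \frac{50352641681}{160000}$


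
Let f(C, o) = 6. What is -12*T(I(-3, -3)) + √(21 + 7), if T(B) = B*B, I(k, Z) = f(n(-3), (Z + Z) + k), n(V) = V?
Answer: -432 + 2*√7 ≈ -426.71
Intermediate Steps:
I(k, Z) = 6
T(B) = B²
-12*T(I(-3, -3)) + √(21 + 7) = -12*6² + √(21 + 7) = -12*36 + √28 = -432 + 2*√7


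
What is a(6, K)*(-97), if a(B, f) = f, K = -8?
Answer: 776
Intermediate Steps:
a(6, K)*(-97) = -8*(-97) = 776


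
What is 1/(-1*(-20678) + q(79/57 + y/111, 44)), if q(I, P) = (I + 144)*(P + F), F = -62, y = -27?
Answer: 703/12699998 ≈ 5.5354e-5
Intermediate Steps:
q(I, P) = (-62 + P)*(144 + I) (q(I, P) = (I + 144)*(P - 62) = (144 + I)*(-62 + P) = (-62 + P)*(144 + I))
1/(-1*(-20678) + q(79/57 + y/111, 44)) = 1/(-1*(-20678) + (-8928 - 62*(79/57 - 27/111) + 144*44 + (79/57 - 27/111)*44)) = 1/(20678 + (-8928 - 62*(79*(1/57) - 27*1/111) + 6336 + (79*(1/57) - 27*1/111)*44)) = 1/(20678 + (-8928 - 62*(79/57 - 9/37) + 6336 + (79/57 - 9/37)*44)) = 1/(20678 + (-8928 - 62*2410/2109 + 6336 + (2410/2109)*44)) = 1/(20678 + (-8928 - 149420/2109 + 6336 + 106040/2109)) = 1/(20678 - 1836636/703) = 1/(12699998/703) = 703/12699998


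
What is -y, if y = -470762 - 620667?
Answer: 1091429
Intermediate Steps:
y = -1091429
-y = -1*(-1091429) = 1091429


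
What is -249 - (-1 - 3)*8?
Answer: -217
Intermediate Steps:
-249 - (-1 - 3)*8 = -249 - (-4)*8 = -249 - 1*(-32) = -249 + 32 = -217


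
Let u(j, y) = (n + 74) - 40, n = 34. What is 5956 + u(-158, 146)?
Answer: 6024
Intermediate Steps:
u(j, y) = 68 (u(j, y) = (34 + 74) - 40 = 108 - 40 = 68)
5956 + u(-158, 146) = 5956 + 68 = 6024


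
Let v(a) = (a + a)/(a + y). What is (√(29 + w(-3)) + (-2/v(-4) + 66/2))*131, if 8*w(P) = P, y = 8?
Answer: 4454 + 131*√458/4 ≈ 5154.9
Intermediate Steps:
w(P) = P/8
v(a) = 2*a/(8 + a) (v(a) = (a + a)/(a + 8) = (2*a)/(8 + a) = 2*a/(8 + a))
(√(29 + w(-3)) + (-2/v(-4) + 66/2))*131 = (√(29 + (⅛)*(-3)) + (-2/(2*(-4)/(8 - 4)) + 66/2))*131 = (√(29 - 3/8) + (-2/(2*(-4)/4) + 66*(½)))*131 = (√(229/8) + (-2/(2*(-4)*(¼)) + 33))*131 = (√458/4 + (-2/(-2) + 33))*131 = (√458/4 + (-2*(-½) + 33))*131 = (√458/4 + (1 + 33))*131 = (√458/4 + 34)*131 = (34 + √458/4)*131 = 4454 + 131*√458/4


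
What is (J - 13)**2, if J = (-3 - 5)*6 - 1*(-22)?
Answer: 1521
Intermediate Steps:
J = -26 (J = -8*6 + 22 = -48 + 22 = -26)
(J - 13)**2 = (-26 - 13)**2 = (-39)**2 = 1521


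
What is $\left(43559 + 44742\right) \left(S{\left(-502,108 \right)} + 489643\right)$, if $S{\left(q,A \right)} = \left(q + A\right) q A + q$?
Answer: $1929398483745$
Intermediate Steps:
$S{\left(q,A \right)} = q + A q \left(A + q\right)$ ($S{\left(q,A \right)} = \left(A + q\right) q A + q = q \left(A + q\right) A + q = A q \left(A + q\right) + q = q + A q \left(A + q\right)$)
$\left(43559 + 44742\right) \left(S{\left(-502,108 \right)} + 489643\right) = \left(43559 + 44742\right) \left(- 502 \left(1 + 108^{2} + 108 \left(-502\right)\right) + 489643\right) = 88301 \left(- 502 \left(1 + 11664 - 54216\right) + 489643\right) = 88301 \left(\left(-502\right) \left(-42551\right) + 489643\right) = 88301 \left(21360602 + 489643\right) = 88301 \cdot 21850245 = 1929398483745$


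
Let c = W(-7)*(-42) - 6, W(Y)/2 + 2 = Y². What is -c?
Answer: 3954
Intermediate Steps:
W(Y) = -4 + 2*Y²
c = -3954 (c = (-4 + 2*(-7)²)*(-42) - 6 = (-4 + 2*49)*(-42) - 6 = (-4 + 98)*(-42) - 6 = 94*(-42) - 6 = -3948 - 6 = -3954)
-c = -1*(-3954) = 3954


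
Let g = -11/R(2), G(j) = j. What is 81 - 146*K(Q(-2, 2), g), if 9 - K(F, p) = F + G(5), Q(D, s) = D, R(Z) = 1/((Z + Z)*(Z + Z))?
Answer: -795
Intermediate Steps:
R(Z) = 1/(4*Z**2) (R(Z) = 1/((2*Z)*(2*Z)) = 1/(4*Z**2))
g = -176 (g = -11/((1/4)/2**2) = -11/((1/4)*(1/4)) = -11/1/16 = -11*16 = -176)
K(F, p) = 4 - F (K(F, p) = 9 - (F + 5) = 9 - (5 + F) = 9 + (-5 - F) = 4 - F)
81 - 146*K(Q(-2, 2), g) = 81 - 146*(4 - 1*(-2)) = 81 - 146*(4 + 2) = 81 - 146*6 = 81 - 876 = -795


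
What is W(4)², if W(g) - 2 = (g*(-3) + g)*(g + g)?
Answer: 3844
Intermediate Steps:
W(g) = 2 - 4*g² (W(g) = 2 + (g*(-3) + g)*(g + g) = 2 + (-3*g + g)*(2*g) = 2 + (-2*g)*(2*g) = 2 - 4*g²)
W(4)² = (2 - 4*4²)² = (2 - 4*16)² = (2 - 64)² = (-62)² = 3844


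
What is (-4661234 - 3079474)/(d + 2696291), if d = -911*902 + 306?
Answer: -7740708/1874875 ≈ -4.1287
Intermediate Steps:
d = -821416 (d = -821722 + 306 = -821416)
(-4661234 - 3079474)/(d + 2696291) = (-4661234 - 3079474)/(-821416 + 2696291) = -7740708/1874875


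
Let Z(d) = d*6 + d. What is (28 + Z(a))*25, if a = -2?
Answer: 350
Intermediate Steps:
Z(d) = 7*d (Z(d) = 6*d + d = 7*d)
(28 + Z(a))*25 = (28 + 7*(-2))*25 = (28 - 14)*25 = 14*25 = 350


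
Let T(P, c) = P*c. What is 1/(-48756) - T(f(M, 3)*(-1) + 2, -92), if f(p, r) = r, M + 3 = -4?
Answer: -4485553/48756 ≈ -92.000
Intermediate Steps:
M = -7 (M = -3 - 4 = -7)
1/(-48756) - T(f(M, 3)*(-1) + 2, -92) = 1/(-48756) - (3*(-1) + 2)*(-92) = -1/48756 - (-3 + 2)*(-92) = -1/48756 - (-1)*(-92) = -1/48756 - 1*92 = -1/48756 - 92 = -4485553/48756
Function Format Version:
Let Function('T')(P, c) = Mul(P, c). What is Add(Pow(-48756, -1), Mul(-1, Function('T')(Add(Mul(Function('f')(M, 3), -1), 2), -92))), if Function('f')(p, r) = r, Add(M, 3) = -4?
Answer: Rational(-4485553, 48756) ≈ -92.000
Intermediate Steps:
M = -7 (M = Add(-3, -4) = -7)
Add(Pow(-48756, -1), Mul(-1, Function('T')(Add(Mul(Function('f')(M, 3), -1), 2), -92))) = Add(Pow(-48756, -1), Mul(-1, Mul(Add(Mul(3, -1), 2), -92))) = Add(Rational(-1, 48756), Mul(-1, Mul(Add(-3, 2), -92))) = Add(Rational(-1, 48756), Mul(-1, Mul(-1, -92))) = Add(Rational(-1, 48756), Mul(-1, 92)) = Add(Rational(-1, 48756), -92) = Rational(-4485553, 48756)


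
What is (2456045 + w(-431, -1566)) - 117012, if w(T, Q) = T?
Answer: 2338602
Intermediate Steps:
(2456045 + w(-431, -1566)) - 117012 = (2456045 - 431) - 117012 = 2455614 - 117012 = 2338602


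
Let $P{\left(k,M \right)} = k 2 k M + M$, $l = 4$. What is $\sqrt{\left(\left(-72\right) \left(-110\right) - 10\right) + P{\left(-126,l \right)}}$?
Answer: $\sqrt{134922} \approx 367.32$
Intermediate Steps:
$P{\left(k,M \right)} = M + 2 M k^{2}$ ($P{\left(k,M \right)} = 2 k k M + M = 2 k^{2} M + M = 2 M k^{2} + M = M + 2 M k^{2}$)
$\sqrt{\left(\left(-72\right) \left(-110\right) - 10\right) + P{\left(-126,l \right)}} = \sqrt{\left(\left(-72\right) \left(-110\right) - 10\right) + 4 \left(1 + 2 \left(-126\right)^{2}\right)} = \sqrt{\left(7920 - 10\right) + 4 \left(1 + 2 \cdot 15876\right)} = \sqrt{7910 + 4 \left(1 + 31752\right)} = \sqrt{7910 + 4 \cdot 31753} = \sqrt{7910 + 127012} = \sqrt{134922}$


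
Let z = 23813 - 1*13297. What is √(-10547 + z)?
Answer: I*√31 ≈ 5.5678*I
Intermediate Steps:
z = 10516 (z = 23813 - 13297 = 10516)
√(-10547 + z) = √(-10547 + 10516) = √(-31) = I*√31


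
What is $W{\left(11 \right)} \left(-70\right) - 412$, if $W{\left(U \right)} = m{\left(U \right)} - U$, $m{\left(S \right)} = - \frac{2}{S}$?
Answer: $\frac{4078}{11} \approx 370.73$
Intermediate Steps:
$W{\left(U \right)} = - U - \frac{2}{U}$ ($W{\left(U \right)} = - \frac{2}{U} - U = - U - \frac{2}{U}$)
$W{\left(11 \right)} \left(-70\right) - 412 = \left(\left(-1\right) 11 - \frac{2}{11}\right) \left(-70\right) - 412 = \left(-11 - \frac{2}{11}\right) \left(-70\right) - 412 = \left(- \frac{123}{11}\right) \left(-70\right) - 412 = \frac{8610}{11} - 412 = \frac{4078}{11}$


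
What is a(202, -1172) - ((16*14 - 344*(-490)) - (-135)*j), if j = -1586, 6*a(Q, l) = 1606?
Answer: 136781/3 ≈ 45594.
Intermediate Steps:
a(Q, l) = 803/3 (a(Q, l) = (⅙)*1606 = 803/3)
a(202, -1172) - ((16*14 - 344*(-490)) - (-135)*j) = 803/3 - ((16*14 - 344*(-490)) - (-135)*(-1586)) = 803/3 - ((224 + 168560) - 1*214110) = 803/3 - (168784 - 214110) = 803/3 - 1*(-45326) = 803/3 + 45326 = 136781/3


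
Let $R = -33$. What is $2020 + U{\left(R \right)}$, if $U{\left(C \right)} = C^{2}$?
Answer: $3109$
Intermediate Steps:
$2020 + U{\left(R \right)} = 2020 + \left(-33\right)^{2} = 2020 + 1089 = 3109$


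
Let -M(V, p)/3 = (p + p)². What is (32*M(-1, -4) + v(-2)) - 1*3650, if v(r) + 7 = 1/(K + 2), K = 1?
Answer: -29402/3 ≈ -9800.7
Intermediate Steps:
M(V, p) = -12*p² (M(V, p) = -3*(p + p)² = -3*4*p² = -12*p²)
v(r) = -20/3 (v(r) = -7 + 1/(1 + 2) = -7 + 1/3 = -7 + ⅓ = -20/3)
(32*M(-1, -4) + v(-2)) - 1*3650 = (32*(-12*(-4)²) - 20/3) - 1*3650 = (32*(-12*16) - 20/3) - 3650 = (32*(-192) - 20/3) - 3650 = (-6144 - 20/3) - 3650 = -18452/3 - 3650 = -29402/3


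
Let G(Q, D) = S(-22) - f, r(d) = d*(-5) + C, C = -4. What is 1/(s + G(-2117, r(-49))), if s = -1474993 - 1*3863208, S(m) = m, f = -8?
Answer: -1/5338215 ≈ -1.8733e-7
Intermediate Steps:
r(d) = -4 - 5*d (r(d) = d*(-5) - 4 = -5*d - 4 = -4 - 5*d)
G(Q, D) = -14 (G(Q, D) = -22 - 1*(-8) = -22 + 8 = -14)
s = -5338201 (s = -1474993 - 3863208 = -5338201)
1/(s + G(-2117, r(-49))) = 1/(-5338201 - 14) = 1/(-5338215) = -1/5338215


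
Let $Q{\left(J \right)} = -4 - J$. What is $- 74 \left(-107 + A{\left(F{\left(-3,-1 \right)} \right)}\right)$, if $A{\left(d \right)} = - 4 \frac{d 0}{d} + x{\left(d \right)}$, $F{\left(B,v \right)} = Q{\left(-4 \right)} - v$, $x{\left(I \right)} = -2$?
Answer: $8066$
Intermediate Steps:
$F{\left(B,v \right)} = - v$ ($F{\left(B,v \right)} = \left(-4 - -4\right) - v = \left(-4 + 4\right) - v = 0 - v = - v$)
$A{\left(d \right)} = -2$ ($A{\left(d \right)} = - 4 \frac{d 0}{d} - 2 = - 4 \frac{0}{d} - 2 = \left(-4\right) 0 - 2 = 0 - 2 = -2$)
$- 74 \left(-107 + A{\left(F{\left(-3,-1 \right)} \right)}\right) = - 74 \left(-107 - 2\right) = \left(-74\right) \left(-109\right) = 8066$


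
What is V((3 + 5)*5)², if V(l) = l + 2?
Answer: 1764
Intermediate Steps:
V(l) = 2 + l
V((3 + 5)*5)² = (2 + (3 + 5)*5)² = (2 + 8*5)² = (2 + 40)² = 42² = 1764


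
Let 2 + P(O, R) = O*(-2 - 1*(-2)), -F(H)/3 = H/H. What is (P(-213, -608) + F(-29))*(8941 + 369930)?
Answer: -1894355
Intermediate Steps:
F(H) = -3 (F(H) = -3*H/H = -3*1 = -3)
P(O, R) = -2 (P(O, R) = -2 + O*(-2 - 1*(-2)) = -2 + O*(-2 + 2) = -2 + O*0 = -2 + 0 = -2)
(P(-213, -608) + F(-29))*(8941 + 369930) = (-2 - 3)*(8941 + 369930) = -5*378871 = -1894355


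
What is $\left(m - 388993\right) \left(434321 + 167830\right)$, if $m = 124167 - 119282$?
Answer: $-231291016308$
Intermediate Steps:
$m = 4885$ ($m = 124167 - 119282 = 4885$)
$\left(m - 388993\right) \left(434321 + 167830\right) = \left(4885 - 388993\right) \left(434321 + 167830\right) = \left(-384108\right) 602151 = -231291016308$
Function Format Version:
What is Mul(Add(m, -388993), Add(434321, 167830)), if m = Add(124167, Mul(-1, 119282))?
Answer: -231291016308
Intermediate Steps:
m = 4885 (m = Add(124167, -119282) = 4885)
Mul(Add(m, -388993), Add(434321, 167830)) = Mul(Add(4885, -388993), Add(434321, 167830)) = Mul(-384108, 602151) = -231291016308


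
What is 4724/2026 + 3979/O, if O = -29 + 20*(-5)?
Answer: -3726029/130677 ≈ -28.513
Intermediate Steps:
O = -129 (O = -29 - 100 = -129)
4724/2026 + 3979/O = 4724/2026 + 3979/(-129) = 4724*(1/2026) + 3979*(-1/129) = 2362/1013 - 3979/129 = -3726029/130677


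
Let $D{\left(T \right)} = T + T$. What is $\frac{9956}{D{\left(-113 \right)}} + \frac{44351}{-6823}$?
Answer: $- \frac{38976557}{770999} \approx -50.553$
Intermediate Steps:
$D{\left(T \right)} = 2 T$
$\frac{9956}{D{\left(-113 \right)}} + \frac{44351}{-6823} = \frac{9956}{2 \left(-113\right)} + \frac{44351}{-6823} = \frac{9956}{-226} + 44351 \left(- \frac{1}{6823}\right) = 9956 \left(- \frac{1}{226}\right) - \frac{44351}{6823} = - \frac{4978}{113} - \frac{44351}{6823} = - \frac{38976557}{770999}$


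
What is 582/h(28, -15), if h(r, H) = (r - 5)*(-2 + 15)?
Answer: 582/299 ≈ 1.9465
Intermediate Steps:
h(r, H) = -65 + 13*r (h(r, H) = (-5 + r)*13 = -65 + 13*r)
582/h(28, -15) = 582/(-65 + 13*28) = 582/(-65 + 364) = 582/299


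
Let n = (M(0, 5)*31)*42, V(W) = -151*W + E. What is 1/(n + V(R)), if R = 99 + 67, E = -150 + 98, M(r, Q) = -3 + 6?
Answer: -1/21212 ≈ -4.7143e-5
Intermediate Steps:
M(r, Q) = 3
E = -52
R = 166
V(W) = -52 - 151*W (V(W) = -151*W - 52 = -52 - 151*W)
n = 3906 (n = (3*31)*42 = 93*42 = 3906)
1/(n + V(R)) = 1/(3906 + (-52 - 151*166)) = 1/(3906 + (-52 - 25066)) = 1/(3906 - 25118) = 1/(-21212) = -1/21212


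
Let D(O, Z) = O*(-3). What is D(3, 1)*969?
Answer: -8721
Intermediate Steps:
D(O, Z) = -3*O
D(3, 1)*969 = -3*3*969 = -9*969 = -8721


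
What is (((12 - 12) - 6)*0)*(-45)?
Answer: 0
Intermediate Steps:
(((12 - 12) - 6)*0)*(-45) = ((0 - 6)*0)*(-45) = -6*0*(-45) = 0*(-45) = 0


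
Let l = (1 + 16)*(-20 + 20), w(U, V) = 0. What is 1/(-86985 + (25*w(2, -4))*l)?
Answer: -1/86985 ≈ -1.1496e-5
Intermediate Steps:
l = 0 (l = 17*0 = 0)
1/(-86985 + (25*w(2, -4))*l) = 1/(-86985 + (25*0)*0) = 1/(-86985 + 0*0) = 1/(-86985 + 0) = 1/(-86985) = -1/86985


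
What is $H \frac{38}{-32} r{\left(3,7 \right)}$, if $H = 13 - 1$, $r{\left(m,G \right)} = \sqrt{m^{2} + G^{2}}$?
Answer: $- \frac{57 \sqrt{58}}{4} \approx -108.52$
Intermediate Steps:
$r{\left(m,G \right)} = \sqrt{G^{2} + m^{2}}$
$H = 12$
$H \frac{38}{-32} r{\left(3,7 \right)} = 12 \frac{38}{-32} \sqrt{7^{2} + 3^{2}} = 12 \cdot 38 \left(- \frac{1}{32}\right) \sqrt{49 + 9} = 12 \left(- \frac{19}{16}\right) \sqrt{58} = - \frac{57 \sqrt{58}}{4}$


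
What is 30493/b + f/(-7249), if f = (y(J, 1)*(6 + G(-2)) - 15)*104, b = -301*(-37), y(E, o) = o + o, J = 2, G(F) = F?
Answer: 229151493/80732113 ≈ 2.8384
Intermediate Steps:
y(E, o) = 2*o
b = 11137
f = -728 (f = ((2*1)*(6 - 2) - 15)*104 = (2*4 - 15)*104 = (8 - 15)*104 = -7*104 = -728)
30493/b + f/(-7249) = 30493/11137 - 728/(-7249) = 30493*(1/11137) - 728*(-1/7249) = 30493/11137 + 728/7249 = 229151493/80732113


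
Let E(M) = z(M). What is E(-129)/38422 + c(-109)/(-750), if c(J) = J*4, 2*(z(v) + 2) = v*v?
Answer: 22990867/28816500 ≈ 0.79784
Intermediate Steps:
z(v) = -2 + v**2/2 (z(v) = -2 + (v*v)/2 = -2 + v**2/2)
E(M) = -2 + M**2/2
c(J) = 4*J
E(-129)/38422 + c(-109)/(-750) = (-2 + (1/2)*(-129)**2)/38422 + (4*(-109))/(-750) = (-2 + (1/2)*16641)*(1/38422) - 436*(-1/750) = (-2 + 16641/2)*(1/38422) + 218/375 = (16637/2)*(1/38422) + 218/375 = 16637/76844 + 218/375 = 22990867/28816500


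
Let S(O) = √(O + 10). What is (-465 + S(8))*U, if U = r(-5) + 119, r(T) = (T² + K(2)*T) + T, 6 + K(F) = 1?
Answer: -76260 + 492*√2 ≈ -75564.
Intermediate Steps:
K(F) = -5 (K(F) = -6 + 1 = -5)
r(T) = T² - 4*T (r(T) = (T² - 5*T) + T = T² - 4*T)
S(O) = √(10 + O)
U = 164 (U = -5*(-4 - 5) + 119 = -5*(-9) + 119 = 45 + 119 = 164)
(-465 + S(8))*U = (-465 + √(10 + 8))*164 = (-465 + √18)*164 = (-465 + 3*√2)*164 = -76260 + 492*√2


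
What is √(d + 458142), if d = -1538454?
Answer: 2*I*√270078 ≈ 1039.4*I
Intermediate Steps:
√(d + 458142) = √(-1538454 + 458142) = √(-1080312) = 2*I*√270078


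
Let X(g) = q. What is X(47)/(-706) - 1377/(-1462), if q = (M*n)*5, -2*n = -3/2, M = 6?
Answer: 55251/60716 ≈ 0.90999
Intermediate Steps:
n = ¾ (n = -(-3)/(2*2) = -½*(-3/2) = ¾ ≈ 0.75000)
q = 45/2 (q = (6*(¾))*5 = (9/2)*5 = 45/2 ≈ 22.500)
X(g) = 45/2
X(47)/(-706) - 1377/(-1462) = (45/2)/(-706) - 1377/(-1462) = (45/2)*(-1/706) - 1377*(-1/1462) = -45/1412 + 81/86 = 55251/60716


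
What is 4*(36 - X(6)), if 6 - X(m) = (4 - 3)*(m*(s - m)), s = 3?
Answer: 48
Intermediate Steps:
X(m) = 6 - m*(3 - m) (X(m) = 6 - (4 - 3)*m*(3 - m) = 6 - m*(3 - m))
4*(36 - X(6)) = 4*(36 - (6 + 6**2 - 3*6)) = 4*(36 - (6 + 36 - 18)) = 4*(36 - 1*24) = 4*(36 - 24) = 4*12 = 48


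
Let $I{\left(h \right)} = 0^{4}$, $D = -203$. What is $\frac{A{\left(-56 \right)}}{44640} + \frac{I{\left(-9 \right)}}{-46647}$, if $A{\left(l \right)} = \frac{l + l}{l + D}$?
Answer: $\frac{1}{103230} \approx 9.6871 \cdot 10^{-6}$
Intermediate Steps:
$I{\left(h \right)} = 0$
$A{\left(l \right)} = \frac{2 l}{-203 + l}$ ($A{\left(l \right)} = \frac{l + l}{l - 203} = \frac{2 l}{-203 + l}$)
$\frac{A{\left(-56 \right)}}{44640} + \frac{I{\left(-9 \right)}}{-46647} = \frac{2 \left(-56\right) \frac{1}{-203 - 56}}{44640} + \frac{0}{-46647} = 2 \left(-56\right) \frac{1}{-259} \cdot \frac{1}{44640} + 0 \left(- \frac{1}{46647}\right) = 2 \left(-56\right) \left(- \frac{1}{259}\right) \frac{1}{44640} + 0 = \frac{16}{37} \cdot \frac{1}{44640} + 0 = \frac{1}{103230} + 0 = \frac{1}{103230}$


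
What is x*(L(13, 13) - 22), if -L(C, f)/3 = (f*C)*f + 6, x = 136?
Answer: -901816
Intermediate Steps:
L(C, f) = -18 - 3*C*f² (L(C, f) = -3*((f*C)*f + 6) = -3*((C*f)*f + 6) = -3*(C*f² + 6) = -3*(6 + C*f²) = -18 - 3*C*f²)
x*(L(13, 13) - 22) = 136*((-18 - 3*13*13²) - 22) = 136*((-18 - 3*13*169) - 22) = 136*((-18 - 6591) - 22) = 136*(-6609 - 22) = 136*(-6631) = -901816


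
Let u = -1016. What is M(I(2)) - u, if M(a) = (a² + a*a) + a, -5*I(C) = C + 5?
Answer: 25463/25 ≈ 1018.5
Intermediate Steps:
I(C) = -1 - C/5 (I(C) = -(C + 5)/5 = -(5 + C)/5 = -1 - C/5)
M(a) = a + 2*a² (M(a) = (a² + a²) + a = 2*a² + a = a + 2*a²)
M(I(2)) - u = (-1 - ⅕*2)*(1 + 2*(-1 - ⅕*2)) - 1*(-1016) = (-1 - ⅖)*(1 + 2*(-1 - ⅖)) + 1016 = -7*(1 + 2*(-7/5))/5 + 1016 = -7*(1 - 14/5)/5 + 1016 = -7/5*(-9/5) + 1016 = 63/25 + 1016 = 25463/25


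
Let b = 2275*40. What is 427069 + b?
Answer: 518069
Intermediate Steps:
b = 91000
427069 + b = 427069 + 91000 = 518069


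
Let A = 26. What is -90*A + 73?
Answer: -2267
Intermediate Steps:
-90*A + 73 = -90*26 + 73 = -2340 + 73 = -2267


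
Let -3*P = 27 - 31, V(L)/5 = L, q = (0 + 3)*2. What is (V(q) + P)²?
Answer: 8836/9 ≈ 981.78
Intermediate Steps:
q = 6 (q = 3*2 = 6)
V(L) = 5*L
P = 4/3 (P = -(27 - 31)/3 = -⅓*(-4) = 4/3 ≈ 1.3333)
(V(q) + P)² = (5*6 + 4/3)² = (30 + 4/3)² = (94/3)² = 8836/9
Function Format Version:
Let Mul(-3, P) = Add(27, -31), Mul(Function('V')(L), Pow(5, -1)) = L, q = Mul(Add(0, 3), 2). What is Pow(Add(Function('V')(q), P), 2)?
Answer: Rational(8836, 9) ≈ 981.78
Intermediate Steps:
q = 6 (q = Mul(3, 2) = 6)
Function('V')(L) = Mul(5, L)
P = Rational(4, 3) (P = Mul(Rational(-1, 3), Add(27, -31)) = Mul(Rational(-1, 3), -4) = Rational(4, 3) ≈ 1.3333)
Pow(Add(Function('V')(q), P), 2) = Pow(Add(Mul(5, 6), Rational(4, 3)), 2) = Pow(Add(30, Rational(4, 3)), 2) = Pow(Rational(94, 3), 2) = Rational(8836, 9)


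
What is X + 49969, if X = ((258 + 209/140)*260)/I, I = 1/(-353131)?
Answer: -166775299504/7 ≈ -2.3825e+10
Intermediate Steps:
I = -1/353131 ≈ -2.8318e-6
X = -166775649287/7 (X = ((258 + 209/140)*260)/(-1/353131) = ((258 + 209*(1/140))*260)*(-353131) = ((258 + 209/140)*260)*(-353131) = ((36329/140)*260)*(-353131) = (472277/7)*(-353131) = -166775649287/7 ≈ -2.3825e+10)
X + 49969 = -166775649287/7 + 49969 = -166775299504/7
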